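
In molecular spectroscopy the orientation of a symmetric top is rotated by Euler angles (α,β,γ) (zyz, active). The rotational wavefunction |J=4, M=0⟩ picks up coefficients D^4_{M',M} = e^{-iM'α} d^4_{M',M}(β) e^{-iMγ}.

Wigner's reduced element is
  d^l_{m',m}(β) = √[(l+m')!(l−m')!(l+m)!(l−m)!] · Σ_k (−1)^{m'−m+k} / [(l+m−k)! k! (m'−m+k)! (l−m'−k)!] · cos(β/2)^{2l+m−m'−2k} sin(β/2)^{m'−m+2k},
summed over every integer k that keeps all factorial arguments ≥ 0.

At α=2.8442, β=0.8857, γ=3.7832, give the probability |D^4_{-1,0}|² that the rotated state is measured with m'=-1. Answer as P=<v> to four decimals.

P=0.0029

Split into d^4_{-1,0}(β=0.8857) × two z-phases.
With c≡cos(β/2)=0.903534 and s≡sin(β/2)=0.428516, N=[6·120·24·24]^{1/2}=643.987578
Admissible k: 1..4 (factorial args all ≥0)
  k=1: (−1)^0·643.9876/(144)·0.9035^7·0.4285^1 = +0.942094
  k=2: (−1)^1·643.9876/(24)·0.9035^5·0.4285^3 = -1.271425
  k=3: (−1)^2·643.9876/(24)·0.9035^3·0.4285^5 = +0.285981
  k=4: (−1)^3·643.9876/(144)·0.9035^1·0.4285^7 = -0.010721
d^4_{-1,0}(0.8857) = +0.942094 -1.271425 +0.285981 -0.010721 = -0.054072
|D^4_{-1,0}|² = |d^4_{-1,0}(β)|² = (-0.054072)² = 0.002924 (the z-rotation phases have unit modulus)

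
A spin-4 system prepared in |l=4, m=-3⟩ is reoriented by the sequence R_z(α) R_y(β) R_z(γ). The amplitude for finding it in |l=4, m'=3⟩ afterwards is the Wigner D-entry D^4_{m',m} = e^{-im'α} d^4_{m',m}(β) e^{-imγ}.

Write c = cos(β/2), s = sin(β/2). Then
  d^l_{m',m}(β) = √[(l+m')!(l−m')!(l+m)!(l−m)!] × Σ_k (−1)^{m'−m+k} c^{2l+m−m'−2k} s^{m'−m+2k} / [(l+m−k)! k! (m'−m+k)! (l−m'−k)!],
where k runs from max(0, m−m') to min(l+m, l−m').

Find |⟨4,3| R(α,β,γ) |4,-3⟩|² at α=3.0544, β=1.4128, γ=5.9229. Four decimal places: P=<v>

D^4_{3,-3}(3.0544,1.4128,5.9229) = e^{-i·3·3.0544}·d^4_{3,-3}(1.4128)·e^{-i·-3·5.9229}. Compute d first:
c=cos(1.4128/2)=0.760704, s=sin(1.4128/2)=0.649099; N=√[5040·1·1·5040]=5040.000000
The bounds max(0,m−m')=0 and min(l+m,l−m')=1 give 2 terms
  k=0: (−1)^6·5040.0000/(720)·0.7607^2·0.6491^6 = +0.302968
  k=1: (−1)^7·5040.0000/(5040)·0.7607^0·0.6491^8 = -0.031513
d^4_{3,-3}(1.4128) = +0.302968 -0.031513 = +0.271455
|D^4_{3,-3}|² = |d^4_{3,-3}(β)|² = (+0.271455)² = 0.073688 (the z-rotation phases have unit modulus)

P=0.0737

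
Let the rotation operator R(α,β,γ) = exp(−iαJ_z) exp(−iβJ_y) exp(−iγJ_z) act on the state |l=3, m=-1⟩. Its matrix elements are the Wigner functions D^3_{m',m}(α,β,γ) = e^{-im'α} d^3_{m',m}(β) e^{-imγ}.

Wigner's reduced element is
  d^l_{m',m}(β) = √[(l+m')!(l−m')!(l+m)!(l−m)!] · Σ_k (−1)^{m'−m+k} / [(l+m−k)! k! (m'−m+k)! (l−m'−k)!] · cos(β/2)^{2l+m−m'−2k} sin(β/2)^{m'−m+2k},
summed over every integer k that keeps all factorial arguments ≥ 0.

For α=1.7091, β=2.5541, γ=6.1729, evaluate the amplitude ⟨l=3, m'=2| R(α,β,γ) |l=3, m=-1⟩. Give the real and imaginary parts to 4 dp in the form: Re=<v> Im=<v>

Split into d^3_{2,-1}(β=2.5541) × two z-phases.
Half-angle: c=0.289540, s=0.957166. N=√(120·1·2·24)=75.894664
k: max(0,(-1)−(2))=0 … min(3+(-1),3−(2))=1
  k=0: (−1)^3·75.8947/(12)·0.2895^3·0.9572^3 = -0.134623
  k=1: (−1)^4·75.8947/(24)·0.2895^1·0.9572^5 = +0.735605
d^3_{2,-1}(2.5541) = -0.134623 +0.735605 = +0.600983
Attach z-rotation phases: D = e^{-i(2)(1.7091)}·(+0.600983)·e^{-i(-1)(6.1729)} = -0.556562+0.226758i

Re=-0.5566 Im=0.2268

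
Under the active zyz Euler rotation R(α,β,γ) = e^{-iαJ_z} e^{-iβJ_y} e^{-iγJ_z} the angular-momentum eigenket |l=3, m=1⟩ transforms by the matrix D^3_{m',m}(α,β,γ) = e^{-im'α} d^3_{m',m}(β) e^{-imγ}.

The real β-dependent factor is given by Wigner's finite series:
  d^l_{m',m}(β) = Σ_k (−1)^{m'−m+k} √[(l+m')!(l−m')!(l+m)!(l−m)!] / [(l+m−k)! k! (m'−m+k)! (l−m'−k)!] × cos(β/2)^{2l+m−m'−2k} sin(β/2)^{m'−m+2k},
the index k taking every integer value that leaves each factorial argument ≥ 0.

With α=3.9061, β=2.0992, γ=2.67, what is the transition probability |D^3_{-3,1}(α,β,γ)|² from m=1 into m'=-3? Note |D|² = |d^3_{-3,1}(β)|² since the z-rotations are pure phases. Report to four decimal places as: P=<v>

P=0.2950

D^3_{-3,1}(3.9061,2.0992,2.67) = e^{-i·-3·3.9061}·d^3_{-3,1}(2.0992)·e^{-i·1·2.67}. Compute d first:
With c≡cos(β/2)=0.497918 and s≡sin(β/2)=0.867224, N=[1·720·24·2]^{1/2}=185.903201
k∈{4} keeps every argument non-negative
  k=4: (−1)^0·185.9032/(48)·0.4979^2·0.8672^4 = +0.543109
d^3_{-3,1}(2.0992) = +0.543109
|D^3_{-3,1}|² = |d^3_{-3,1}(β)|² = (+0.543109)² = 0.294967 (the z-rotation phases have unit modulus)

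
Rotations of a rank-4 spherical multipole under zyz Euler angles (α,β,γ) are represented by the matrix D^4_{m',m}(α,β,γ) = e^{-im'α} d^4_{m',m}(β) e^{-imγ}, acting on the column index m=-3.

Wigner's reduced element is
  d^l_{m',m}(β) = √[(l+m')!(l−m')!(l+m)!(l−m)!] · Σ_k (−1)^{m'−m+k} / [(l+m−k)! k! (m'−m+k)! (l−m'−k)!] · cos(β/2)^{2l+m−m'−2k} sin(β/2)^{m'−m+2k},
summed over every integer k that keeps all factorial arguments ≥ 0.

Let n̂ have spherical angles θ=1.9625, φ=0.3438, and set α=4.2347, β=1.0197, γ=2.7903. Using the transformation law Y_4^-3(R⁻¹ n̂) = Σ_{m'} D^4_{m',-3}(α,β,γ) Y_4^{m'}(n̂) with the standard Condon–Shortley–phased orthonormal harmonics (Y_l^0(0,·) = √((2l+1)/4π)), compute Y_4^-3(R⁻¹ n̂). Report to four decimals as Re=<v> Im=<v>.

Need the full column D^4_{m',-3} for m'=−4..4 at α=4.2347, β=1.0197, γ=2.7903.
cos(β/2)=0.872818, sin(β/2)=0.488046
d^4_{-4,-3}: single k=1 term ⇒ +0.532686;  D = +0.524367+0.093772i
d^4_{-3,-3}: k∈[0..1] ⇒ +0.336813 -0.737160 = -0.400347;  D = +0.243763-0.317580i
d^4_{-2,-3}: k∈[0..1] ⇒ -0.704677 +0.660977 = -0.043700;  D = +0.018553+0.039566i
d^4_{-1,-3}: k∈[0..1] ⇒ +0.835860 -0.435569 = +0.400291;  D = +0.399983+0.015699i
d^4_{0,-3}: k∈[0..1] ⇒ -0.696731 +0.217841 = -0.478890;  D = +0.236669-0.416321i
d^4_{1,-3}: k∈[0..1] ⇒ +0.435569 -0.081712 = +0.353858;  D = -0.192793-0.296726i
d^4_{2,-3}: k∈[0..1] ⇒ -0.206662 +0.021538 = -0.185124;  D = -0.184226+0.018205i
d^4_{3,-3}: k∈[0..1] ⇒ +0.072063 -0.003219 = +0.068844;  D = -0.025484+0.063954i
d^4_{4,-3}: single k=0 term ⇒ -0.016282;  D = +0.010661+0.012306i
Y_4^{m'}(θ=1.9625,φ=0.3438) and Σ D·Y over m':
  (+0.5244+0.0938i)·(+0.0628-0.3168i)  (+0.2438-0.3176i)·(-0.1938+0.3237i)  (+0.0186+0.0396i)·(+0.0045-0.0037i)  (+0.4000+0.0157i)·(+0.3111-0.1114i)  (+0.2367-0.4163i)·(-0.0665+0.0000i)  (-0.1928-0.2967i)·(-0.3111-0.1114i)  (-0.1842+0.0182i)·(+0.0045+0.0037i)  (-0.0255+0.0640i)·(+0.1938+0.3237i)  (+0.0107+0.0123i)·(+0.0628+0.3168i)
Y_4^-3(R⁻¹ n̂) = +0.226045+0.089858i

Re=0.2260 Im=0.0899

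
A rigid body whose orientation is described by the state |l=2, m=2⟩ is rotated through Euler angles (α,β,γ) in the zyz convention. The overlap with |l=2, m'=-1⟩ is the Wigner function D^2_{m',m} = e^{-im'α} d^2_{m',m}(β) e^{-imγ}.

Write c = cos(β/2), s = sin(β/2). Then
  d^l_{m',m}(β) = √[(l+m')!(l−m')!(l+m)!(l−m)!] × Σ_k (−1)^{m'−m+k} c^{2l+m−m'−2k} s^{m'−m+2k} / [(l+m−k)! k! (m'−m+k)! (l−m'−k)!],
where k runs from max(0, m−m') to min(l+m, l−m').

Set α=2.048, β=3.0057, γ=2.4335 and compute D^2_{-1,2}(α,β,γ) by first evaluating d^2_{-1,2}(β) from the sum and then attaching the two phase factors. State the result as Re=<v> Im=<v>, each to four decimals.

D^2_{-1,2}(2.048,3.0057,2.4335) = e^{-i·-1·2.048}·d^2_{-1,2}(3.0057)·e^{-i·2·2.4335}. Compute d first:
Half-angle: c=0.067894, s=0.997693. N=√(1·6·24·1)=12.000000
The bounds max(0,m−m')=3 and min(l+m,l−m')=3 give 1 term
  k=3: (−1)^0·12.0000/(6)·0.0679^1·0.9977^3 = +0.134850
d^2_{-1,2}(3.0057) = +0.134850
D = (-0.459297+0.888283i)·(+0.134850)·(+0.153996+0.988072i) = -0.127894-0.042751i

Re=-0.1279 Im=-0.0428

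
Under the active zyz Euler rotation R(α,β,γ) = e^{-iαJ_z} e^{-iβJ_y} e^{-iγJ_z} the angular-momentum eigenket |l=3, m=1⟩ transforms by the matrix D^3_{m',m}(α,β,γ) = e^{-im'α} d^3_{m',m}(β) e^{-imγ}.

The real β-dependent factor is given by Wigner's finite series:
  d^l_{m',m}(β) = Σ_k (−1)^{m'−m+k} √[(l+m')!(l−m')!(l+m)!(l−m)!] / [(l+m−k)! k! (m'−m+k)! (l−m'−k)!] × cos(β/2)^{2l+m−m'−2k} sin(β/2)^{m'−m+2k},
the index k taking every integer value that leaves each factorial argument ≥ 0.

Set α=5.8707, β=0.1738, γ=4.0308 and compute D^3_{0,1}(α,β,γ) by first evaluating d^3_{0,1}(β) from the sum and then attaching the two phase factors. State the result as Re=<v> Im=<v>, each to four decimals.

Re=-0.1817 Im=0.2239

Split into d^3_{0,1}(β=0.1738) × two z-phases.
c=cos(0.1738/2)=0.996227, s=sin(0.1738/2)=0.086791; N=√[6·6·24·2]=41.569219
The bounds max(0,m−m')=1 and min(l+m,l−m')=3 give 3 terms
  k=1: (−1)^0·41.5692/(12)·0.9962^5·0.0868^1 = +0.295022
  k=2: (−1)^1·41.5692/(4)·0.9962^3·0.0868^3 = -0.006717
  k=3: (−1)^2·41.5692/(12)·0.9962^1·0.0868^5 = +0.000017
d^3_{0,1}(0.1738) = +0.295022 -0.006717 +0.000017 = +0.288321
D = (+1.000000+0.000000i)·(+0.288321)·(-0.630028+0.776573i) = -0.181651+0.223903i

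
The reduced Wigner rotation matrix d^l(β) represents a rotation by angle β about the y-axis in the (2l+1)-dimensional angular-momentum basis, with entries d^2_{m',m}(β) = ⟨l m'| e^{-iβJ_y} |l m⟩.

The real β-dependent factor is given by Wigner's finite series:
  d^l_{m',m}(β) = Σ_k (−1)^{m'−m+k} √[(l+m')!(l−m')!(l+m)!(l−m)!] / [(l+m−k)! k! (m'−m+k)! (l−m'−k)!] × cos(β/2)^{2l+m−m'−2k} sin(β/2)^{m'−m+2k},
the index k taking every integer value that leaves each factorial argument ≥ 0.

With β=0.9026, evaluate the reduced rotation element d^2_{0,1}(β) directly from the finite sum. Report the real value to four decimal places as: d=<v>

d^2_{0,1}(β=0.9026) via Wigner's sum:
c=cos(0.9026/2)=0.899881, s=sin(0.9026/2)=0.436136; N=√[2·2·6·1]=4.898979
Admissible k: 1..2 (factorial args all ≥0)
  k=1: (−1)^0·4.8990/(2)·0.8999^3·0.4361^1 = +0.778489
  k=2: (−1)^1·4.8990/(2)·0.8999^1·0.4361^3 = -0.182863
d^2_{0,1}(0.9026) = +0.778489 -0.182863 = +0.595626

d=0.5956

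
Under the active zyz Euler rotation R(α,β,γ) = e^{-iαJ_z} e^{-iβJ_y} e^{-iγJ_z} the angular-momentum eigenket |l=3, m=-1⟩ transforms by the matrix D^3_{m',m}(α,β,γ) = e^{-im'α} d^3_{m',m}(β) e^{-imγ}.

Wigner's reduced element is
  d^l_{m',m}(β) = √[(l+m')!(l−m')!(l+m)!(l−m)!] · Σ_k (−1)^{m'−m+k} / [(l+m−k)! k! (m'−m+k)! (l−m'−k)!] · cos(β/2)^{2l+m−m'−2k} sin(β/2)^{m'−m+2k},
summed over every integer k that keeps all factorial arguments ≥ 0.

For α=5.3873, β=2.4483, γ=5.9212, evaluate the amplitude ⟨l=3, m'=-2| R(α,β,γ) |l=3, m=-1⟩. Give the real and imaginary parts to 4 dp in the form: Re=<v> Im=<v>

Split into d^3_{-2,-1}(β=2.4483) × two z-phases.
Half-angle: c=0.339746, s=0.940517. N=√(1·120·2·24)=75.894664
The bounds max(0,m−m')=1 and min(l+m,l−m')=2 give 2 terms
  k=1: (−1)^0·75.8947/(24)·0.3397^5·0.9405^1 = +0.013463
  k=2: (−1)^1·75.8947/(12)·0.3397^3·0.9405^3 = -0.206344
d^3_{-2,-1}(2.4483) = +0.013463 -0.206344 = -0.192881
Attach z-rotation phases: D = e^{-i(-2)(5.3873)}·(-0.192881)·e^{-i(-1)(5.9212)} = +0.106181+0.161024i

Re=0.1062 Im=0.1610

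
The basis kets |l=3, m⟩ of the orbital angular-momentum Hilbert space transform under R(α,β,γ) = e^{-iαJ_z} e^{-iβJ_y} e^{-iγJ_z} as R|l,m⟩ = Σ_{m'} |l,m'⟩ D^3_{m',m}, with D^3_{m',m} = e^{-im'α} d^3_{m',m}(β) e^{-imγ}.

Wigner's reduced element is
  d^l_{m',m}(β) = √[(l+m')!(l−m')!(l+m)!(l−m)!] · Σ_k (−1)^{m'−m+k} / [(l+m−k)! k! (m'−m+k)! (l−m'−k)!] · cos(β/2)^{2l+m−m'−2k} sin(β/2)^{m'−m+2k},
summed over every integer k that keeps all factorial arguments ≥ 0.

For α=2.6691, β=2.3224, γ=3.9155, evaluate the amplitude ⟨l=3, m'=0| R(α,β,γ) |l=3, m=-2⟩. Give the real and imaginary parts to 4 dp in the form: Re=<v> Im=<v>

Split into d^3_{0,-2}(β=2.3224) × two z-phases.
c=cos(2.3224/2)=0.398239, s=sin(2.3224/2)=0.917282; N=√[6·6·1·120]=65.726707
The bounds max(0,m−m')=0 and min(l+m,l−m')=1 give 2 terms
  k=0: (−1)^2·65.7267/(12)·0.3982^4·0.9173^2 = +0.115916
  k=1: (−1)^3·65.7267/(12)·0.3982^2·0.9173^4 = -0.614977
d^3_{0,-2}(2.3224) = +0.115916 -0.614977 = -0.499062
Attach z-rotation phases: D = e^{-i(0)(2.6691)}·(-0.499062)·e^{-i(-2)(3.9155)} = -0.011468-0.498930i

Re=-0.0115 Im=-0.4989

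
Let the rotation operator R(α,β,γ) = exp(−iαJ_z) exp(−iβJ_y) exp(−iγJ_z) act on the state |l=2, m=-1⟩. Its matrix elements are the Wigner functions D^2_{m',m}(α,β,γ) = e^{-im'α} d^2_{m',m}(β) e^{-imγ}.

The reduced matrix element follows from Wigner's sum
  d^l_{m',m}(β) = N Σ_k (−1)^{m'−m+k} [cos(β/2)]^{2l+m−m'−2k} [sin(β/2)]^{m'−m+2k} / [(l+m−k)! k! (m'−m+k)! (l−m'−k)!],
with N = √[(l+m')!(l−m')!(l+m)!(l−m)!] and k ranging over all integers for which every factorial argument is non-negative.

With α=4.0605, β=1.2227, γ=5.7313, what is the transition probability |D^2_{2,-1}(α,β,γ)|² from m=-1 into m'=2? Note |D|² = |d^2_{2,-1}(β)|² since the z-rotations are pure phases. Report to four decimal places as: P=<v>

Split into d^2_{2,-1}(β=1.2227) × two z-phases.
With c≡cos(β/2)=0.818874 and s≡sin(β/2)=0.573973, N=[24·1·1·6]^{1/2}=12.000000
Admissible k: 0..0 (factorial args all ≥0)
  k=0: (−1)^3·12.0000/(6)·0.8189^1·0.5740^3 = -0.309687
d^2_{2,-1}(1.2227) = -0.309687
|D^2_{2,-1}|² = |d^2_{2,-1}(β)|² = (-0.309687)² = 0.095906 (the z-rotation phases have unit modulus)

P=0.0959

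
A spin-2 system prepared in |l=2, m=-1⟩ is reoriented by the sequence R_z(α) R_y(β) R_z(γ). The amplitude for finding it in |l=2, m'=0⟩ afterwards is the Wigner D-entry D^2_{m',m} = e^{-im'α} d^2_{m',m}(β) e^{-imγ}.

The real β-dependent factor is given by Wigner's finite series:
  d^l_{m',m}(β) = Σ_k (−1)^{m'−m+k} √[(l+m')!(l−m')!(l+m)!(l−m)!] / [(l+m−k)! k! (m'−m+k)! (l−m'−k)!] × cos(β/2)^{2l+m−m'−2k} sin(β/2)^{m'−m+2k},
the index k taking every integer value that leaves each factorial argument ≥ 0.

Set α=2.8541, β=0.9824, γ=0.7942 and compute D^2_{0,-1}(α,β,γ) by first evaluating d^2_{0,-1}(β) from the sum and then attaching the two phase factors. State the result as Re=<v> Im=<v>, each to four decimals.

Re=-0.3963 Im=-0.4033

D^2_{0,-1}(2.8541,0.9824,0.7942) = e^{-i·0·2.8541}·d^2_{0,-1}(0.9824)·e^{-i·-1·0.7942}. Compute d first:
c=cos(0.9824/2)=0.881767, s=sin(0.9824/2)=0.471684; N=√[2·2·1·6]=4.898979
k∈{0,1} keeps every argument non-negative
  k=0: (−1)^1·4.8990/(2)·0.8818^3·0.4717^1 = -0.792117
  k=1: (−1)^2·4.8990/(2)·0.8818^1·0.4717^3 = +0.226665
d^2_{0,-1}(0.9824) = -0.792117 +0.226665 = -0.565452
D = (+1.000000+0.000000i)·(-0.565452)·(+0.700856+0.713303i) = -0.396300-0.403339i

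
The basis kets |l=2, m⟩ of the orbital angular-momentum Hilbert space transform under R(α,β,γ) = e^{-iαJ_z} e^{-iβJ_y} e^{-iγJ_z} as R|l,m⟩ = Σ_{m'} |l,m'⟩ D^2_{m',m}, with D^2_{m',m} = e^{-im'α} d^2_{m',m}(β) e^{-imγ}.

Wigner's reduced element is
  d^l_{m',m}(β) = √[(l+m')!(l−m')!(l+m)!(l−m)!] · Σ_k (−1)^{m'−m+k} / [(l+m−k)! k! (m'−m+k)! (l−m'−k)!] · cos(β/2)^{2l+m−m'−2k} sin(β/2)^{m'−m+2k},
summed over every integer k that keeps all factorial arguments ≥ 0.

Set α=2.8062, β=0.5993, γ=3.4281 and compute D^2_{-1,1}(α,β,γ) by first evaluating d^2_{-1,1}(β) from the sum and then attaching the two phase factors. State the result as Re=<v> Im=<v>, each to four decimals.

Re=0.1878 Im=-0.1346

First d^2_{-1,1}(β=0.5993), then the phase factors e^{-i(-1)α} and e^{-i(1)γ}:
c=cos(0.5993/2)=0.955440, s=sin(0.5993/2)=0.295186; N=√[1·6·6·1]=6.000000
The bounds max(0,m−m')=2 and min(l+m,l−m')=3 give 2 terms
  k=2: (−1)^0·6.0000/(2)·0.9554^2·0.2952^2 = +0.238627
  k=3: (−1)^1·6.0000/(6)·0.9554^0·0.2952^4 = -0.007592
d^2_{-1,1}(0.5993) = +0.238627 -0.007592 = +0.231034
Phases: e^{-i·(-1)·2.8062}=-0.944281+0.329140i, e^{-i·(1)·3.4281}=-0.959237+0.282604i ⇒ D=+0.187778-0.134596i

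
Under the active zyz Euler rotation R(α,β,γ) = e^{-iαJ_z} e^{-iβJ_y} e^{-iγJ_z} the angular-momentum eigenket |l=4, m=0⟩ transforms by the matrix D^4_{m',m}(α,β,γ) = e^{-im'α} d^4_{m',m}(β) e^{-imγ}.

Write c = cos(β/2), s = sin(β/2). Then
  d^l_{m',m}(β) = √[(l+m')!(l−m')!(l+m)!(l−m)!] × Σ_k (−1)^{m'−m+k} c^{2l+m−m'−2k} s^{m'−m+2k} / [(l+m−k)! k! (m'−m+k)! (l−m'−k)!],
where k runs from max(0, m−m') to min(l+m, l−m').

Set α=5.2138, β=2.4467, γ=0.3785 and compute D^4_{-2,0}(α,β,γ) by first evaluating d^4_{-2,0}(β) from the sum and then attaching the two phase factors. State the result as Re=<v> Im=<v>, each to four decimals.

Re=-0.2729 Im=-0.4276

Split into d^4_{-2,0}(β=2.4467) × two z-phases.
Half-angle: c=0.340498, s=0.940245. N=√(2·720·24·24)=910.735966
Admissible k: 2..4 (factorial args all ≥0)
  k=2: (−1)^0·910.7360/(96)·0.3405^6·0.9402^2 = +0.013070
  k=3: (−1)^1·910.7360/(36)·0.3405^4·0.9402^4 = -0.265774
  k=4: (−1)^2·910.7360/(96)·0.3405^2·0.9402^6 = +0.759971
d^4_{-2,0}(2.4467) = +0.013070 -0.265774 +0.759971 = +0.507268
D = (-0.537925-0.842992i)·(+0.507268)·(+1.000000+0.000000i) = -0.272872-0.427623i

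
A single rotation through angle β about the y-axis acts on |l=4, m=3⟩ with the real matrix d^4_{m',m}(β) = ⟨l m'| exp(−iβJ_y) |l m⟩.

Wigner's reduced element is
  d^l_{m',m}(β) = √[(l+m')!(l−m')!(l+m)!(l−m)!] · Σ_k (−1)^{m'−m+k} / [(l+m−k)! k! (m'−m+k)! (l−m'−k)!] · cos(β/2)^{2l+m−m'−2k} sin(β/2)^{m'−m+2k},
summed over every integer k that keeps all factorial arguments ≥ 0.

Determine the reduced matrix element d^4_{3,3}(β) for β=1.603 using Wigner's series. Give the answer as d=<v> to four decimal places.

d^4_{3,3}(β=1.603) via Wigner's sum:
With c≡cos(β/2)=0.695630 and s≡sin(β/2)=0.718400, N=[5040·1·5040·1]^{1/2}=5040.000000
Admissible k: 0..1 (factorial args all ≥0)
  k=0: (−1)^0·5040.0000/(5040)·0.6956^8·0.7184^0 = +0.054831
  k=1: (−1)^1·5040.0000/(720)·0.6956^6·0.7184^2 = -0.409355
d^4_{3,3}(1.603) = +0.054831 -0.409355 = -0.354524

d=-0.3545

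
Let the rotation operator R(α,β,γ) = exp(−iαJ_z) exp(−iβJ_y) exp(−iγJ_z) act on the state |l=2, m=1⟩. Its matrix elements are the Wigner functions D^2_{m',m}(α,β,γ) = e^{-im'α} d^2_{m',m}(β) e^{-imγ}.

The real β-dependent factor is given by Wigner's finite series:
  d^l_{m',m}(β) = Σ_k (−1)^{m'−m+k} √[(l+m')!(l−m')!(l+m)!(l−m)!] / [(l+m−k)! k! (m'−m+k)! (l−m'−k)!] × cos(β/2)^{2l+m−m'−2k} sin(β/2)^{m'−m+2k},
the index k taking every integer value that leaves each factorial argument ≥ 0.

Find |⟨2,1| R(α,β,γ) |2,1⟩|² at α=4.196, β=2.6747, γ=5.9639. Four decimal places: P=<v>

Split into d^2_{1,1}(β=2.6747) × two z-phases.
With c≡cos(β/2)=0.231332 and s≡sin(β/2)=0.972875, N=[6·1·6·1]^{1/2}=6.000000
k∈{0,1} keeps every argument non-negative
  k=0: (−1)^0·6.0000/(6)·0.2313^4·0.9729^0 = +0.002864
  k=1: (−1)^1·6.0000/(2)·0.2313^2·0.9729^2 = -0.151952
d^2_{1,1}(2.6747) = +0.002864 -0.151952 = -0.149088
|D^2_{1,1}|² = |d^2_{1,1}(β)|² = (-0.149088)² = 0.022227 (the z-rotation phases have unit modulus)

P=0.0222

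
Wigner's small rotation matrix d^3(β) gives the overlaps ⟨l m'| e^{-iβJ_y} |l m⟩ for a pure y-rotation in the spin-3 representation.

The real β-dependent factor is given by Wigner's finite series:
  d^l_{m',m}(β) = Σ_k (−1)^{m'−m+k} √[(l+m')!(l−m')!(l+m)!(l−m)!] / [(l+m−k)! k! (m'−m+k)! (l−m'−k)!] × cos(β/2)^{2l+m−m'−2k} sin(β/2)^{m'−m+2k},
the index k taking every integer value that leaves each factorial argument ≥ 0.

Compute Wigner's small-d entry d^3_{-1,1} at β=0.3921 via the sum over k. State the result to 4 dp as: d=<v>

d=0.1997

d^3_{-1,1}(β=0.3921) via Wigner's sum:
Half-angle: c=0.980844, s=0.194797. N=√(2·24·24·2)=48.000000
k: max(0,(1)−(-1))=2 … min(3+(1),3−(-1))=4
  k=2: (−1)^0·48.0000/(8)·0.9808^4·0.1948^2 = +0.210723
  k=3: (−1)^1·48.0000/(6)·0.9808^2·0.1948^4 = -0.011082
  k=4: (−1)^2·48.0000/(48)·0.9808^0·0.1948^6 = +0.000055
d^3_{-1,1}(0.3921) = +0.210723 -0.011082 +0.000055 = +0.199696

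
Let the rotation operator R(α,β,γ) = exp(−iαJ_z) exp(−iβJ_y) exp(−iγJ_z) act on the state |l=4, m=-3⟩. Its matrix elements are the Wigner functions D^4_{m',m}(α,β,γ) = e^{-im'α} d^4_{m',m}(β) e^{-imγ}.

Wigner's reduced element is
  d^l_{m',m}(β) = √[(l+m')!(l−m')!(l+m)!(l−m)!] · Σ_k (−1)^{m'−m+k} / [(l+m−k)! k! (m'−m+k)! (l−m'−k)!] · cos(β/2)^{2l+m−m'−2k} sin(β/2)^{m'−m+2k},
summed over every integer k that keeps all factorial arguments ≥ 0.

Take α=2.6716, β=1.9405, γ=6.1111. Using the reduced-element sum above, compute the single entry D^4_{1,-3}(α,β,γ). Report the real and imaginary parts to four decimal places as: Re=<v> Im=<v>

Re=0.1741 Im=-0.0081

First d^4_{1,-3}(β=1.9405), then the phase factors e^{-i(1)α} and e^{-i(-3)γ}:
With c≡cos(β/2)=0.565093 and s≡sin(β/2)=0.825027, N=[120·6·1·5040]^{1/2}=1904.940944
k∈{0,1} keeps every argument non-negative
  k=0: (−1)^4·1904.9409/(144)·0.5651^4·0.8250^4 = +0.624989
  k=1: (−1)^5·1904.9409/(240)·0.5651^2·0.8250^6 = -0.799318
d^4_{1,-3}(1.9405) = +0.624989 -0.799318 = -0.174329
Attach z-rotation phases: D = e^{-i(1)(2.6716)}·(-0.174329)·e^{-i(-3)(6.1111)} = +0.174143-0.008062i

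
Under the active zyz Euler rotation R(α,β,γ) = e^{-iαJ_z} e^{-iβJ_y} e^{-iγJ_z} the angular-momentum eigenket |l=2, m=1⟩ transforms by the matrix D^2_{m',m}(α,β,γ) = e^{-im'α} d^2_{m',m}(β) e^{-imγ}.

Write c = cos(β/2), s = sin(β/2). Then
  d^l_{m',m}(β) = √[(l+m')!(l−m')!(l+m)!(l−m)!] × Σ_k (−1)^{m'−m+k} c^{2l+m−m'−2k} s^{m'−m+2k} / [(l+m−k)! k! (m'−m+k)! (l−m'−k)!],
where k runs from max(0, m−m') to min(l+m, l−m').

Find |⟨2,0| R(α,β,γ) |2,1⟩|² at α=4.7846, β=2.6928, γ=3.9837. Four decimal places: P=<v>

P=0.2292

D^2_{0,1}(4.7846,2.6928,3.9837) = e^{-i·0·4.7846}·d^2_{0,1}(2.6928)·e^{-i·1·3.9837}. Compute d first:
Half-angle: c=0.222518, s=0.974929. N=√(2·2·6·1)=4.898979
The bounds max(0,m−m')=1 and min(l+m,l−m')=2 give 2 terms
  k=1: (−1)^0·4.8990/(2)·0.2225^3·0.9749^1 = +0.026311
  k=2: (−1)^1·4.8990/(2)·0.2225^1·0.9749^3 = -0.505079
d^2_{0,1}(2.6928) = +0.026311 -0.505079 = -0.478767
|D^2_{0,1}|² = |d^2_{0,1}(β)|² = (-0.478767)² = 0.229218 (the z-rotation phases have unit modulus)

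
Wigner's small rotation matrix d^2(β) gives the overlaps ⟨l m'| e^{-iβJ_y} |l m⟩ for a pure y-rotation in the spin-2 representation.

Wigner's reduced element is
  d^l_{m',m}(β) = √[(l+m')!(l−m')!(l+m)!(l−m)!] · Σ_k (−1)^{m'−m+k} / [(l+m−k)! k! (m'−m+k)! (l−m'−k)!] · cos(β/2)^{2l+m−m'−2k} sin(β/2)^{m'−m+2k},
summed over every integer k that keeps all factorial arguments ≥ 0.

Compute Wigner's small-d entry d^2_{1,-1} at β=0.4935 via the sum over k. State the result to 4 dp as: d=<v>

d^2_{1,-1}(β=0.4935) via Wigner's sum:
With c≡cos(β/2)=0.969711 and s≡sin(β/2)=0.244254, N=[6·1·1·6]^{1/2}=6.000000
k∈{0,1} keeps every argument non-negative
  k=0: (−1)^2·6.0000/(2)·0.9697^2·0.2443^2 = +0.168302
  k=1: (−1)^3·6.0000/(6)·0.9697^0·0.2443^4 = -0.003559
d^2_{1,-1}(0.4935) = +0.168302 -0.003559 = +0.164742

d=0.1647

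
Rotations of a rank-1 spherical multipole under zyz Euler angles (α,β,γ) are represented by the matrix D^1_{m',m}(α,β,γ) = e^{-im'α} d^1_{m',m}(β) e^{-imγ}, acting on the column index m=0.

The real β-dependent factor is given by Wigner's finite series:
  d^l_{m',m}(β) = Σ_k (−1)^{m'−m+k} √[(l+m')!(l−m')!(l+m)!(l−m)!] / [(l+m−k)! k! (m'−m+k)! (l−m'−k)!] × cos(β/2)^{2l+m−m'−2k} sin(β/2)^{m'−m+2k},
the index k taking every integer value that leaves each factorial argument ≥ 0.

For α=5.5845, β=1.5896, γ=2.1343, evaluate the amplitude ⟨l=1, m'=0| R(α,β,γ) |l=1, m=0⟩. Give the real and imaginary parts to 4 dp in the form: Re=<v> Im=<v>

Split into d^1_{0,0}(β=1.5896) × two z-phases.
With c≡cos(β/2)=0.700428 and s≡sin(β/2)=0.713724, N=[1·1·1·1]^{1/2}=1.000000
k∈{0,1} keeps every argument non-negative
  k=0: (−1)^0·1.0000/(1)·0.7004^2·0.7137^0 = +0.490599
  k=1: (−1)^1·1.0000/(1)·0.7004^0·0.7137^2 = -0.509401
d^1_{0,0}(1.5896) = +0.490599 -0.509401 = -0.018803
Attach z-rotation phases: D = e^{-i(0)(5.5845)}·(-0.018803)·e^{-i(0)(2.1343)} = -0.018803+0.000000i

Re=-0.0188 Im=0.0000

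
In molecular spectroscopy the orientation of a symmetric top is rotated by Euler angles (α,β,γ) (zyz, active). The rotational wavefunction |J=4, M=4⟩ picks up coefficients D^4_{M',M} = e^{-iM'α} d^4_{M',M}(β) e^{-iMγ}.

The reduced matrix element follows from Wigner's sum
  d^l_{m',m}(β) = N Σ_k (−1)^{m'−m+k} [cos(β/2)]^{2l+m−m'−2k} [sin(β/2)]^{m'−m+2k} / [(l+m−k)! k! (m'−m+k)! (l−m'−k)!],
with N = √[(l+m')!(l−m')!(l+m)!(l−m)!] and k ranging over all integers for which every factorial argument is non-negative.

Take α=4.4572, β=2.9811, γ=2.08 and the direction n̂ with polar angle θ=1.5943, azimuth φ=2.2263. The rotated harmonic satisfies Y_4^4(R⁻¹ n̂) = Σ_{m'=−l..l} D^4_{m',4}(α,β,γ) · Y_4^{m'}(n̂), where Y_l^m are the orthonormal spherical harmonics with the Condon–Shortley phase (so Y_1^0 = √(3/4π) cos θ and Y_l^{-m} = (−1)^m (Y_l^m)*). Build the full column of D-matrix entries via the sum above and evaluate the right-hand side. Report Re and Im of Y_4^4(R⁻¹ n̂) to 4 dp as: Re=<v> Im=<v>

Need the full column D^4_{m',4} for m'=−4..4 at α=4.4572, β=2.9811, γ=2.08.
cos(β/2)=0.080160, sin(β/2)=0.996782
d^4_{-4,4}: single k=8 term ⇒ +0.974544;  D = -0.971106-0.081787i
d^4_{-3,4}: single k=7 term ⇒ +0.221669;  D = +0.073759-0.209038i
d^4_{-2,4}: single k=6 term ⇒ +0.033350;  D = +0.027630+0.018676i
d^4_{-1,4}: single k=5 term ⇒ +0.003793;  D = -0.002849+0.002504i
d^4_{0,4}: single k=4 term ⇒ +0.000341;  D = -0.000153-0.000305i
d^4_{1,4}: single k=3 term ⇒ +0.000025;  D = +0.000024-0.000005i
d^4_{2,4}: single k=2 term ⇒ +0.000001;  D = -0.000000+0.000001i
d^4_{3,4}: single k=1 term ⇒ +0.000000;  D = -0.000000-0.000000i
d^4_{4,4}: single k=0 term ⇒ +0.000000;  D = +0.000000-0.000000i
Y_4^{m'}(θ=1.5943,φ=2.2263) and Σ D·Y over m':
  (-0.9711-0.0818i)·(-0.3837-0.2195i)  (+0.0738-0.2090i)·(-0.0271+0.0113i)  (+0.0276+0.0187i)·(+0.0856-0.3219i)  (-0.0028+0.0025i)·(-0.0203-0.0264i)  (-0.0002-0.0003i)·(+0.3156+0.0000i)  (+0.0000-0.0000i)·(+0.0203-0.0264i)  (-0.0000+0.0000i)·(+0.0856+0.3219i)  (-0.0000-0.0000i)·(+0.0271+0.0113i)  (+0.0000-0.0000i)·(-0.3837+0.2195i)
Y_4^4(R⁻¹ n̂) = +0.363488+0.243658i

Re=0.3635 Im=0.2437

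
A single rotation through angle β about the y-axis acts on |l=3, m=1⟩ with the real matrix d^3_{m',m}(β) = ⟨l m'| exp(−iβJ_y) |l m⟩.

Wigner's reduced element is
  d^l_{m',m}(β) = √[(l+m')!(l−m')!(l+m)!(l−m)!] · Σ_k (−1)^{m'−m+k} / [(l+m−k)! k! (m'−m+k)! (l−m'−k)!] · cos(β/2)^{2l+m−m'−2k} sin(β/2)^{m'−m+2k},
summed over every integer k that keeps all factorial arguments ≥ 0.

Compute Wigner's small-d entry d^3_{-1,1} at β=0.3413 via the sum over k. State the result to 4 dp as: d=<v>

d^3_{-1,1}(β=0.3413) via Wigner's sum:
With c≡cos(β/2)=0.985475 and s≡sin(β/2)=0.169823, N=[2·24·24·2]^{1/2}=48.000000
k∈{2,3,4} keeps every argument non-negative
  k=2: (−1)^0·48.0000/(8)·0.9855^4·0.1698^2 = +0.163202
  k=3: (−1)^1·48.0000/(6)·0.9855^2·0.1698^4 = -0.006462
  k=4: (−1)^2·48.0000/(48)·0.9855^0·0.1698^6 = +0.000024
d^3_{-1,1}(0.3413) = +0.163202 -0.006462 +0.000024 = +0.156764

d=0.1568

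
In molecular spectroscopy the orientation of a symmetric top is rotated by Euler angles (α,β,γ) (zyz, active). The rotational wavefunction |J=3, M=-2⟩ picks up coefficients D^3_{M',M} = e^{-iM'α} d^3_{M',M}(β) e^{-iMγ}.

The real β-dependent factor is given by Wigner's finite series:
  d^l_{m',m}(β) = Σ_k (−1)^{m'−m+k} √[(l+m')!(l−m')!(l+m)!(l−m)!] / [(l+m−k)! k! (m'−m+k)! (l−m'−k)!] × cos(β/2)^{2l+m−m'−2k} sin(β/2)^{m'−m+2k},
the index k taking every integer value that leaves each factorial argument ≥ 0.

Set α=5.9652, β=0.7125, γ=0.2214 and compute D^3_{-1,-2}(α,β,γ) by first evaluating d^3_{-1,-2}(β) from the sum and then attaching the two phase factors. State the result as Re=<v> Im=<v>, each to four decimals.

Re=-0.5721 Im=-0.0718

First d^3_{-1,-2}(β=0.7125), then the phase factors e^{-i(-1)α} and e^{-i(-2)γ}:
With c≡cos(β/2)=0.937211 and s≡sin(β/2)=0.348762, N=[2·24·1·120]^{1/2}=75.894664
Admissible k: 0..1 (factorial args all ≥0)
  k=0: (−1)^1·75.8947/(24)·0.9372^5·0.3488^1 = -0.797475
  k=1: (−1)^2·75.8947/(12)·0.9372^3·0.3488^3 = +0.220867
d^3_{-1,-2}(0.7125) = -0.797475 +0.220867 = -0.576608
Phases: e^{-i·(-1)·5.9652}=+0.949867-0.312654i, e^{-i·(-2)·0.2214}=+0.903555+0.428471i ⇒ D=-0.572122-0.071782i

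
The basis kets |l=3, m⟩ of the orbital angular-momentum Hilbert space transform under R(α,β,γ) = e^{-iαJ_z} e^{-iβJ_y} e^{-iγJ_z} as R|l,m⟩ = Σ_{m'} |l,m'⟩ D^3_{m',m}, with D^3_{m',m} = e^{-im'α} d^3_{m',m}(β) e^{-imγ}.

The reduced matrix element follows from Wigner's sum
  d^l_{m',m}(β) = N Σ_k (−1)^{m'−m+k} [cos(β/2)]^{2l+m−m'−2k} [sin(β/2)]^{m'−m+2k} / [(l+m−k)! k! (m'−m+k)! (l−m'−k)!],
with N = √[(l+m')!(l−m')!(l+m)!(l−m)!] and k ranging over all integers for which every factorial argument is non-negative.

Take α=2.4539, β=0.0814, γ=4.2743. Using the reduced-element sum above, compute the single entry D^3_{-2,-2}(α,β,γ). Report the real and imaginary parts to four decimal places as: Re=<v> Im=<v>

Split into d^3_{-2,-2}(β=0.0814) × two z-phases.
With c≡cos(β/2)=0.999172 and s≡sin(β/2)=0.040689, N=[1·120·1·120]^{1/2}=120.000000
The bounds max(0,m−m')=0 and min(l+m,l−m')=1 give 2 terms
  k=0: (−1)^0·120.0000/(120)·0.9992^6·0.0407^0 = +0.995041
  k=1: (−1)^1·120.0000/(24)·0.9992^4·0.0407^2 = -0.008250
d^3_{-2,-2}(0.0814) = +0.995041 -0.008250 = +0.986791
Attach z-rotation phases: D = e^{-i(-2)(2.4539)}·(+0.986791)·e^{-i(-2)(4.2743)} = +0.621076+0.766826i

Re=0.6211 Im=0.7668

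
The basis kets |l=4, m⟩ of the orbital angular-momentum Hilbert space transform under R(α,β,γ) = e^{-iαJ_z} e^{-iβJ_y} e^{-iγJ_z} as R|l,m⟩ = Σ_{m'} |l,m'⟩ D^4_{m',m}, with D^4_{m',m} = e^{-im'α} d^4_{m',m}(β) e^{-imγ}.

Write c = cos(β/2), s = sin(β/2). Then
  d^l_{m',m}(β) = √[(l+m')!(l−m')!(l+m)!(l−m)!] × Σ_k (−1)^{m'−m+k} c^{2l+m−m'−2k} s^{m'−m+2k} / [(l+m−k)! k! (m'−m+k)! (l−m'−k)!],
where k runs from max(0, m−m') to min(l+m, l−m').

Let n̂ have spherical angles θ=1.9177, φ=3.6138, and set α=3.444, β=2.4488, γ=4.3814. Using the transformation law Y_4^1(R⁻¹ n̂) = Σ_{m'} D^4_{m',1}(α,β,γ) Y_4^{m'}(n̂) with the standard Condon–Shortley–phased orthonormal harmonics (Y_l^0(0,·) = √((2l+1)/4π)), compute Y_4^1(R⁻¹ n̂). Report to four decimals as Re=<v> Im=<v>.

Need the full column D^4_{m',1} for m'=−4..4 at α=3.444, β=2.4488, γ=4.3814.
cos(β/2)=0.339510, sin(β/2)=0.940602
d^4_{-4,1}: single k=5 term ⇒ +0.215617;  D = -0.215519+0.006506i
d^4_{-3,1}: k∈[4..5] ⇒ +0.137580 -0.633596 = -0.496016;  D = -0.468835+0.161943i
d^4_{-2,1}: k∈[3..5] ⇒ +0.053088 -0.611217 +0.938278 = +0.380149;  D = -0.306049+0.225494i
d^4_{-1,1}: k∈[2..5] ⇒ +0.013550 -0.312002 +1.197385 -0.612701 = +0.286231;  D = +0.169416-0.230709i
d^4_{0,1}: k∈[1..4] ⇒ +0.002187 -0.100728 +0.773136 -0.989032 = -0.314437;  D = +0.102185-0.297370i
d^4_{1,1}: k∈[0..3] ⇒ +0.000177 -0.020325 +0.312002 -0.798256 = -0.506402;  D = -0.014472+0.506195i
d^4_{2,1}: k∈[0..2] ⇒ -0.002075 +0.079632 -0.407478 = -0.329921;  D = -0.089216-0.317629i
d^4_{3,1}: k∈[0..1] ⇒ +0.010755 -0.137580 = -0.126825;  D = +0.069103+0.106346i
d^4_{4,1}: single k=0 term ⇒ -0.028092;  D = -0.021627-0.017928i
Y_4^{m'}(θ=1.9177,φ=3.6138) and Σ D·Y over m':
  (-0.2155+0.0065i)·(-0.1082-0.3288i)  (-0.4688+0.1619i)·(+0.0544-0.3497i)  (-0.3060+0.2255i)·(-0.0331+0.0457i)  (+0.1694-0.2307i)·(-0.2951+0.1507i)  (+0.1022-0.2974i)·(-0.0000+0.0000i)  (-0.0145+0.5062i)·(+0.2951+0.1507i)  (-0.0892-0.3176i)·(-0.0331-0.0457i)  (+0.0691+0.1063i)·(-0.0544-0.3497i)  (-0.0216-0.0179i)·(-0.1082+0.3288i)
Y_4^1(R⁻¹ n̂) = -0.009264+0.441781i

Re=-0.0093 Im=0.4418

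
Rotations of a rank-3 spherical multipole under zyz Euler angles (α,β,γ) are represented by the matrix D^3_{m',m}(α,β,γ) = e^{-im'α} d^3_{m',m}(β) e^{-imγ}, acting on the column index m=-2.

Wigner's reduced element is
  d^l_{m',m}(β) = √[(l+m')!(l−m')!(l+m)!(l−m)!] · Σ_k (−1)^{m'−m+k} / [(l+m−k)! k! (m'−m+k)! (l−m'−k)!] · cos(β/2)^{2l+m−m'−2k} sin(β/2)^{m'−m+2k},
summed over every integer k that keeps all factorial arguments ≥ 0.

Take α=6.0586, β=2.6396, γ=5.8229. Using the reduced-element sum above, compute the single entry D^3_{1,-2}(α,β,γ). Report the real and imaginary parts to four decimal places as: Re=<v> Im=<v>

First d^3_{1,-2}(β=2.6396), then the phase factors e^{-i(1)α} and e^{-i(-2)γ}:
c=cos(2.6396/2)=0.248369, s=sin(2.6396/2)=0.968665; N=√[24·2·1·120]=75.894664
k: max(0,(-2)−(1))=0 … min(3+(-2),3−(1))=1
  k=0: (−1)^3·75.8947/(12)·0.2484^3·0.9687^3 = -0.088073
  k=1: (−1)^4·75.8947/(24)·0.2484^1·0.9687^5 = +0.669833
d^3_{1,-2}(2.6396) = -0.088073 +0.669833 = +0.581760
Attach z-rotation phases: D = e^{-i(1)(6.0586)}·(+0.581760)·e^{-i(-2)(5.8229)} = +0.446456-0.372991i

Re=0.4465 Im=-0.3730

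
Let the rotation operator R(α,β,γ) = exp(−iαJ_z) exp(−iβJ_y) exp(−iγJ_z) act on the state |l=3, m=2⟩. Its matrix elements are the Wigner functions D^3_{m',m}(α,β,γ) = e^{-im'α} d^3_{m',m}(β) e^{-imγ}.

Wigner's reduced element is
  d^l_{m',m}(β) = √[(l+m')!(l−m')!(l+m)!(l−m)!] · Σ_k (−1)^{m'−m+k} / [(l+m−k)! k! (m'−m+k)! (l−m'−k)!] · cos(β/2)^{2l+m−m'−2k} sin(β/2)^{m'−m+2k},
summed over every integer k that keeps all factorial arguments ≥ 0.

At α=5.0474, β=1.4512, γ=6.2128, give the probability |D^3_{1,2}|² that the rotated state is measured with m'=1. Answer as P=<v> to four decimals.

Split into d^3_{1,2}(β=1.4512) × two z-phases.
With c≡cos(β/2)=0.748101 and s≡sin(β/2)=0.663584, N=[24·2·120·1]^{1/2}=75.894664
k: max(0,(2)−(1))=1 … min(3+(2),3−(1))=2
  k=1: (−1)^0·75.8947/(24)·0.7481^5·0.6636^1 = +0.491698
  k=2: (−1)^1·75.8947/(12)·0.7481^3·0.6636^3 = -0.773749
d^3_{1,2}(1.4512) = +0.491698 -0.773749 = -0.282051
|D^3_{1,2}|² = |d^3_{1,2}(β)|² = (-0.282051)² = 0.079553 (the z-rotation phases have unit modulus)

P=0.0796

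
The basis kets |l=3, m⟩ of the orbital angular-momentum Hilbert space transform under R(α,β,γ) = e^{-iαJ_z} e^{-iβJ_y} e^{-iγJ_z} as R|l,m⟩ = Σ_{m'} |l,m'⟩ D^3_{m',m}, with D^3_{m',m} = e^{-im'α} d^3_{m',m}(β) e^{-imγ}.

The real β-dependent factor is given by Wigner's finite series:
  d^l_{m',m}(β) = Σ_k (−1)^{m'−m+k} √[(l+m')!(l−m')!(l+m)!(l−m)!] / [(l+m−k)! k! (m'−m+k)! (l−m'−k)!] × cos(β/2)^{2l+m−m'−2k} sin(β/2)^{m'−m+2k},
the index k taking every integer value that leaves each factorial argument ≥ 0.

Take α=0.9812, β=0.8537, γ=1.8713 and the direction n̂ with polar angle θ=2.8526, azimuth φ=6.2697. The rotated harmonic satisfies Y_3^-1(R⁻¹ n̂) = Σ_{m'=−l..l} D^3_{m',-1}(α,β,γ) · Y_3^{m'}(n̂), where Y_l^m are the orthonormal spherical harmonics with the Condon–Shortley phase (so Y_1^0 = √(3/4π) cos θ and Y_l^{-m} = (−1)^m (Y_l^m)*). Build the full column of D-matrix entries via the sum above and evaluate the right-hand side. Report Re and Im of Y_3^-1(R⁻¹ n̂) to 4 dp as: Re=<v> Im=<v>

Re=-0.0482 Im=0.0731

Need the full column D^3_{m',-1} for m'=−3..3 at α=0.9812, β=0.8537, γ=1.8713.
cos(β/2)=0.910274, sin(β/2)=0.414005
d^3_{-3,-1}: single k=2 term ⇒ +0.455771;  D = +0.046640-0.453379i
d^3_{-2,-1}: k∈[1..2] ⇒ +0.818216 -0.338505 = +0.479710;  D = -0.369330-0.306132i
d^3_{-1,-1}: k∈[0..2] ⇒ +0.568897 -0.941437 +0.146056 = -0.226484;  D = +0.217085-0.064567i
d^3_{0,-1}: k∈[0..2] ⇒ -0.896310 +0.556221 -0.038352 = -0.378442;  D = +0.112019-0.361483i
d^3_{1,-1}: k∈[0..2] ⇒ +0.706078 -0.194742 +0.005035 = +0.516372;  D = +0.324970+0.401290i
d^3_{2,-1}: k∈[0..1] ⇒ -0.338505 +0.035011 = -0.303494;  D = -0.302236+0.027610i
d^3_{3,-1}: single k=0 term ⇒ +0.094279;  D = +0.045075-0.082805i
Y_3^{m'}(θ=2.8526,φ=6.2697) and Σ D·Y over m':
  (+0.0466-0.4534i)·(+0.0096+0.0004i)  (-0.3693-0.3061i)·(-0.0795-0.0021i)  (+0.2171-0.0646i)·(+0.3310+0.0045i)  (+0.1120-0.3615i)·(-0.5701+0.0000i)  (+0.3250+0.4013i)·(-0.3310+0.0045i)  (-0.3022+0.0276i)·(-0.0795+0.0021i)  (+0.0451-0.0828i)·(-0.0096+0.0004i)
Y_3^-1(R⁻¹ n̂) = -0.048158+0.073085i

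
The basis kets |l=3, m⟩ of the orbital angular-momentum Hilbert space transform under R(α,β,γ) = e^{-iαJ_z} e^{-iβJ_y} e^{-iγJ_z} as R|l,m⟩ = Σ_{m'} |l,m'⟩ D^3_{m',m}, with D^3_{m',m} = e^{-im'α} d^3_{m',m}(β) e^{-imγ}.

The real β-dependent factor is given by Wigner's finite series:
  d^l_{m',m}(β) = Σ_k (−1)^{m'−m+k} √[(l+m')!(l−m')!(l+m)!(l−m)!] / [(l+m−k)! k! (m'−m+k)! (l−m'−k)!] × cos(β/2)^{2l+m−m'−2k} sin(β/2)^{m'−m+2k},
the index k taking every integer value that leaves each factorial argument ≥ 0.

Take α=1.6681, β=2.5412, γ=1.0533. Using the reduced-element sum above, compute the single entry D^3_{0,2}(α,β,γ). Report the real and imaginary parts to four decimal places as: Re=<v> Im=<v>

Re=0.1841 Im=0.3101

First d^3_{0,2}(β=2.5412), then the phase factors e^{-i(0)α} and e^{-i(2)γ}:
With c≡cos(β/2)=0.295708 and s≡sin(β/2)=0.955278, N=[6·6·120·1]^{1/2}=65.726707
The bounds max(0,m−m')=2 and min(l+m,l−m')=3 give 2 terms
  k=2: (−1)^0·65.7267/(12)·0.2957^4·0.9553^2 = +0.038218
  k=3: (−1)^1·65.7267/(12)·0.2957^2·0.9553^4 = -0.398847
d^3_{0,2}(2.5412) = +0.038218 -0.398847 = -0.360628
D = (+1.000000+0.000000i)·(-0.360628)·(-0.510532-0.859859i) = +0.184112+0.310089i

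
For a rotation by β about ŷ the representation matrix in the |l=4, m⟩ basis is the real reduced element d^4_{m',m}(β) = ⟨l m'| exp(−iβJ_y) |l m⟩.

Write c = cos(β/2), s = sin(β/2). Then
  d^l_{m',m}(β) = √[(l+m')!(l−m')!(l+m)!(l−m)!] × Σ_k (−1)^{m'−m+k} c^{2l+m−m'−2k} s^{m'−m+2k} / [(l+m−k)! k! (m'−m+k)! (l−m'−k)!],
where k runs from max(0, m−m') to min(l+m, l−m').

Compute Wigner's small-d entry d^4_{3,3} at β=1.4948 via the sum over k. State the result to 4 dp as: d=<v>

d^4_{3,3}(β=1.4948) via Wigner's sum:
With c≡cos(β/2)=0.733459 and s≡sin(β/2)=0.679734, N=[5040·1·5040·1]^{1/2}=5040.000000
k∈{0,1} keeps every argument non-negative
  k=0: (−1)^0·5040.0000/(5040)·0.7335^8·0.6797^0 = +0.083754
  k=1: (−1)^1·5040.0000/(720)·0.7335^6·0.6797^2 = -0.503535
d^4_{3,3}(1.4948) = +0.083754 -0.503535 = -0.419781

d=-0.4198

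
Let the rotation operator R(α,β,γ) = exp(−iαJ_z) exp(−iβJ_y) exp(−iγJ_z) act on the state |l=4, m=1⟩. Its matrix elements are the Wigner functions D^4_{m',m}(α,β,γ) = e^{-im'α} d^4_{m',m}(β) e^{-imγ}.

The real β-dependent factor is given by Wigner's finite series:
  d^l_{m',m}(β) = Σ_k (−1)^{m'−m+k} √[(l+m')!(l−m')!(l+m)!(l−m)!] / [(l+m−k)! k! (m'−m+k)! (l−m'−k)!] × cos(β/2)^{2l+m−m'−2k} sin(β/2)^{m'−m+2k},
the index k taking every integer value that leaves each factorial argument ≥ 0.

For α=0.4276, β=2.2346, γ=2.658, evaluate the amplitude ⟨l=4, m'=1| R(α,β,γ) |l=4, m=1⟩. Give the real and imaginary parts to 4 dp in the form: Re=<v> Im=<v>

First d^4_{1,1}(β=2.2346), then the phase factors e^{-i(1)α} and e^{-i(1)γ}:
With c≡cos(β/2)=0.438111 and s≡sin(β/2)=0.898921, N=[120·6·120·6]^{1/2}=720.000000
k: max(0,(1)−(1))=0 … min(4+(1),4−(1))=3
  k=0: (−1)^0·720.0000/(720)·0.4381^8·0.8989^0 = +0.001357
  k=1: (−1)^1·720.0000/(48)·0.4381^6·0.8989^2 = -0.085712
  k=2: (−1)^2·720.0000/(24)·0.4381^4·0.8989^4 = +0.721679
  k=3: (−1)^3·720.0000/(72)·0.4381^2·0.8989^6 = -1.012738
d^4_{1,1}(2.2346) = +0.001357 -0.085712 +0.721679 -1.012738 = -0.375413
Attach z-rotation phases: D = e^{-i(1)(0.4276)}·(-0.375413)·e^{-i(1)(2.658)} = +0.374825+0.021009i

Re=0.3748 Im=0.0210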